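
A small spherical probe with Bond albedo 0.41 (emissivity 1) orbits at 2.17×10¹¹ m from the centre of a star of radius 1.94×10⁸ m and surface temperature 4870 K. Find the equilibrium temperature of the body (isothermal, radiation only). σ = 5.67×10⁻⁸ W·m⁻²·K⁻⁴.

The star's surface emits σT_*⁴; at distance d the flux is S = σT_*⁴(R_*/d)².
S = 5.67×10⁻⁸·(4870)⁴·(1.94×10⁸/2.17×10¹¹)² = 25.49 W/m².
For an isothermal sphere T⁴ = (1−a)S/(4σ) = 6.631×10⁷ K⁴.

T ≈ 90.2 K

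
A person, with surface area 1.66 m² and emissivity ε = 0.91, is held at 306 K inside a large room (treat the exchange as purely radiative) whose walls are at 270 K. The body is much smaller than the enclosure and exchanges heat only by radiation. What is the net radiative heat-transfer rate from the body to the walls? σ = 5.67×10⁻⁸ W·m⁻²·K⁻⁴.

For a small grey body in a large enclosure: P_net = εσA(T_body⁴ − T_wall⁴).
A = 1.66 m²; T_body⁴ − T_wall⁴ = 8.768×10⁹ − 5.314×10⁹ = 3.453×10⁹ K⁴.
|P_net| = 0.91·5.67×10⁻⁸·1.660·3.453×10⁹.

P_net ≈ 296 W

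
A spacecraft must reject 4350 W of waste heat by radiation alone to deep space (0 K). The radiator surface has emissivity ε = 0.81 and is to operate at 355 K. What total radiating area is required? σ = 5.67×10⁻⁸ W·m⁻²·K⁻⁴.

A ≈ 5.96 m²

P = εσA T⁴ ⇒ A = P/(εσT⁴).
T⁴ = 1.588×10¹⁰ K⁴.
A = 4350/(0.81 × 5.67×10⁻⁸ × 1.588×10¹⁰).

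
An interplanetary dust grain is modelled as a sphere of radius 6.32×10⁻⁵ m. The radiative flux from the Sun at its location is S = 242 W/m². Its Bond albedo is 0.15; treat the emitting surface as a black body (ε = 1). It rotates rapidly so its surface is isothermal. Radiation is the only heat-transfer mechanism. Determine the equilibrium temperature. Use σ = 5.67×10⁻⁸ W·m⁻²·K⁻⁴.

T ≈ 174 K

At equilibrium, absorbed power = emitted power.
Absorbing cross-section = πr² = 1.255×10⁻⁸ m²; emitting surface = 4πr² = 5.019×10⁻⁸ m² (ratio 4).
(1−a)S·A_cross = εσ·A_surf·T⁴  ⇒  T⁴ = (1−a)S/(4σ).
T⁴ = 0.850·242/(4·5.67×10⁻⁸) = 9.070×10⁸ K⁴.
T = (9.070×10⁸)^(1/4).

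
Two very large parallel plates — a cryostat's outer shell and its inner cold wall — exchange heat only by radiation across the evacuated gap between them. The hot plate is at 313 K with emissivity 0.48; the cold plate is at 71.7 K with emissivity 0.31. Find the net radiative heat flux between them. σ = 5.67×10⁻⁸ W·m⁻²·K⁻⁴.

For two infinite grey parallel plates, q = σ(T₁⁴ − T₂⁴)/(1/ε₁ + 1/ε₂ − 1).
T₁⁴ − T₂⁴ = 9.598×10⁹ − 2.643×10⁷ = 9.571×10⁹ K⁴.
1/ε₁ + 1/ε₂ − 1 = 2.083 + 3.226 − 1 = 4.309.
q = 5.67×10⁻⁸ × 9.571×10⁹ / 4.309.

q ≈ 126 W/m²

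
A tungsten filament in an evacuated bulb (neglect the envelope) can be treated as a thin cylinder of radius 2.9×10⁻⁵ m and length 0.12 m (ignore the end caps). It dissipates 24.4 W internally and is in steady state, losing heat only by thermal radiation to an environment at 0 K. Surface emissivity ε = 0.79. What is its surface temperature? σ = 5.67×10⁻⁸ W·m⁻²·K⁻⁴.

Steady state: internal power = radiated power, P = εσA T⁴.
Radiating area A = 2πrL = 2.187×10⁻⁵ m².
T⁴ = P/(εσA) = 24.4/(0.79·5.67×10⁻⁸·2.187×10⁻⁵) = 2.491×10¹³ K⁴.
T = (2.491×10¹³)^(1/4).

T ≈ 2230 K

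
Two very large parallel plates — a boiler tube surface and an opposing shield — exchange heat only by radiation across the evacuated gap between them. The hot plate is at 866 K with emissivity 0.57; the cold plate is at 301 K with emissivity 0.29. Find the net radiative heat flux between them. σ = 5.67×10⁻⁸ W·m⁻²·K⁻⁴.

q ≈ 7480 W/m²

For two infinite grey parallel plates, q = σ(T₁⁴ − T₂⁴)/(1/ε₁ + 1/ε₂ − 1).
T₁⁴ − T₂⁴ = 5.624×10¹¹ − 8.209×10⁹ = 5.542×10¹¹ K⁴.
1/ε₁ + 1/ε₂ − 1 = 1.754 + 3.448 − 1 = 4.203.
q = 5.67×10⁻⁸ × 5.542×10¹¹ / 4.203.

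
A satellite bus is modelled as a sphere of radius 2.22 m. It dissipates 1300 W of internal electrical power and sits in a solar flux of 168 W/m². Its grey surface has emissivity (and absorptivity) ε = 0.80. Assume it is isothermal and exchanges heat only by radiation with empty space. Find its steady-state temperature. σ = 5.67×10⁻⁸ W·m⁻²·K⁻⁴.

T ≈ 186 K

At steady state, absorbed solar power + internal power = radiated power.
Absorbed: α·S·A_cross = 0.80·168·15.48 = 2081 W (cross-section πr²).
Total input = 2081 + 1300 = 3381 W.
Radiated: εσ·A_surf·T⁴ with A_surf = 4πr² = 61.93 m².
T⁴ = 3381/(0.80·5.67×10⁻⁸·61.93) = 1.203×10⁹ K⁴.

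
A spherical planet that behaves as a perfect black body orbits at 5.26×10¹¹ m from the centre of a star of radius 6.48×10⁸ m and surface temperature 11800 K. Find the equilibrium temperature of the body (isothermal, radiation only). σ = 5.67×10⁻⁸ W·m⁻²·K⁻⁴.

The star's surface emits σT_*⁴; at distance d the flux is S = σT_*⁴(R_*/d)².
S = 5.67×10⁻⁸·(11800)⁴·(6.48×10⁸/5.26×10¹¹)² = 1668 W/m².
For an isothermal sphere T⁴ = (1−a)S/(4σ) = 7.356×10⁹ K⁴.

T ≈ 293 K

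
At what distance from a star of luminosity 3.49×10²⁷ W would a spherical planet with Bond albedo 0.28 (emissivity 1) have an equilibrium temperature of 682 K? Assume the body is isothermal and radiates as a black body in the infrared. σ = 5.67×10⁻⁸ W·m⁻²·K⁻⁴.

d ≈ 6.38×10¹⁰ m

For an isothermal black-emitting sphere, (1−a)S·πr² = σ·4πr²·T⁴ ⇒ S = 4σT⁴/(1−a).
S = 4·5.67×10⁻⁸·(682)⁴/0.720 = 68150 W/m².
Flux falls as S = L/(4πd²), so d = √(L/(4πS)) = √(3.49×10²⁷/(4π·68150)).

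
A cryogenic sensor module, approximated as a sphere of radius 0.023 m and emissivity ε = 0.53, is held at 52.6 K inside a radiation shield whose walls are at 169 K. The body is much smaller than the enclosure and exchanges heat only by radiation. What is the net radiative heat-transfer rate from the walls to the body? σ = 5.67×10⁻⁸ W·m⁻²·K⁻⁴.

P_net ≈ 0.161 W

For a small grey body in a large enclosure: P_net = εσA(T_body⁴ − T_wall⁴).
A = 4πr² = 0.006648 m²; T_body⁴ − T_wall⁴ = 7.655×10⁶ − 8.157×10⁸ = -8.081×10⁸ K⁴.
|P_net| = 0.53·5.67×10⁻⁸·0.006648·8.081×10⁸.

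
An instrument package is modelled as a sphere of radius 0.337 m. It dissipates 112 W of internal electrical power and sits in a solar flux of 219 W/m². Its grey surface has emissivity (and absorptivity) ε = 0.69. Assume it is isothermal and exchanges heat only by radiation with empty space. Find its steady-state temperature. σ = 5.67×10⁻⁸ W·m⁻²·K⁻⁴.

T ≈ 233 K

At steady state, absorbed solar power + internal power = radiated power.
Absorbed: α·S·A_cross = 0.69·219·0.3568 = 53.91 W (cross-section πr²).
Total input = 53.91 + 112 = 165.9 W.
Radiated: εσ·A_surf·T⁴ with A_surf = 4πr² = 1.427 m².
T⁴ = 165.9/(0.69·5.67×10⁻⁸·1.427) = 2.972×10⁹ K⁴.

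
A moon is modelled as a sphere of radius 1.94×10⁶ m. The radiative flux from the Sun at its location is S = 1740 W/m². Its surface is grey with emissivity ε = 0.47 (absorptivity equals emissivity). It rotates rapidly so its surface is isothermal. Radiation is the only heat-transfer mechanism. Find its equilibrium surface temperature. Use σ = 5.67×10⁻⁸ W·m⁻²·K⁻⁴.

T ≈ 296 K

At equilibrium, absorbed power = emitted power.
Absorbing cross-section = πr² = 1.182×10¹³ m²; emitting surface = 4πr² = 4.729×10¹³ m² (ratio 4).
εS·A_cross = εσ·A_surf·T⁴  ⇒  T⁴ = S/(4σ)   (ε cancels).
T⁴ = 1740/(4·5.67×10⁻⁸) = 7.672×10⁹ K⁴.
T = (7.672×10⁹)^(1/4).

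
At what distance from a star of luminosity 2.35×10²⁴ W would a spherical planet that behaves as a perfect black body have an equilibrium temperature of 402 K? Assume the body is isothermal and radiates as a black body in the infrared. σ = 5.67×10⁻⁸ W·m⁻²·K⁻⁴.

d ≈ 5.62×10⁹ m

For an isothermal black-emitting sphere, (1−a)S·πr² = σ·4πr²·T⁴ ⇒ S = 4σT⁴/(1−a).
S = 4·5.67×10⁻⁸·(402)⁴/1.00 = 5923 W/m².
Flux falls as S = L/(4πd²), so d = √(L/(4πS)) = √(2.35×10²⁴/(4π·5923)).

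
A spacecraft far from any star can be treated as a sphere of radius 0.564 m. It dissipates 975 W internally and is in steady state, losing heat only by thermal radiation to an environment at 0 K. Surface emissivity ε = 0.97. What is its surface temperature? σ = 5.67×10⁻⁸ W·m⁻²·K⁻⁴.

T ≈ 258 K

Steady state: internal power = radiated power, P = εσA T⁴.
Radiating area A = 4πr² = 3.997 m².
T⁴ = P/(εσA) = 975/(0.97·5.67×10⁻⁸·3.997) = 4.435×10⁹ K⁴.
T = (4.435×10⁹)^(1/4).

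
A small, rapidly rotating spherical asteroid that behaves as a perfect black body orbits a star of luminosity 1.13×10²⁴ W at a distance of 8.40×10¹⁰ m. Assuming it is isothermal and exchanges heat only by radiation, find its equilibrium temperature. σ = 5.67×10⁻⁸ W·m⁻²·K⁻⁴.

First find the stellar flux at distance d: S = L/(4πd²) = 1.13×10²⁴/(4π·(8.40×10¹⁰)²) = 12.74 W/m².
For an isothermal sphere, absorbed (1−a)S·πr² = emitted σ·4πr²·T⁴, so T⁴ = (1−a)S/(4σ).
T⁴ = 1.00·12.74/(4·5.67×10⁻⁸) = 5.619×10⁷ K⁴.

T ≈ 86.6 K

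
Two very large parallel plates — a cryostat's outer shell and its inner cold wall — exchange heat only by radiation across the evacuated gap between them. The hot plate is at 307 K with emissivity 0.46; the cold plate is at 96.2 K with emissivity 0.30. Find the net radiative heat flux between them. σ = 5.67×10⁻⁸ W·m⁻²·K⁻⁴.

q ≈ 111 W/m²

For two infinite grey parallel plates, q = σ(T₁⁴ − T₂⁴)/(1/ε₁ + 1/ε₂ − 1).
T₁⁴ − T₂⁴ = 8.883×10⁹ − 8.564×10⁷ = 8.797×10⁹ K⁴.
1/ε₁ + 1/ε₂ − 1 = 2.174 + 3.333 − 1 = 4.507.
q = 5.67×10⁻⁸ × 8.797×10⁹ / 4.507.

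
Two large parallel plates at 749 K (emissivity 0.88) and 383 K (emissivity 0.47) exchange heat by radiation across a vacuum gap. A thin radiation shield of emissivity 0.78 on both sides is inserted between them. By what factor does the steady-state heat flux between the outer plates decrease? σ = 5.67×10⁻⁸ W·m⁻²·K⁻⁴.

Without shield: q₀ = σΔ(T⁴)/(1/ε₁+1/ε₂−1) with denominator 2.264.
With shield the two gaps are in series; the resistances add: (1/ε₁+1/ε_s−1)+(1/ε_s+1/ε₂−1) = 1.418+2.410 = 3.828.
Heat-flux ratio q₀/q = 3.828/2.264.

factor ≈ 1.69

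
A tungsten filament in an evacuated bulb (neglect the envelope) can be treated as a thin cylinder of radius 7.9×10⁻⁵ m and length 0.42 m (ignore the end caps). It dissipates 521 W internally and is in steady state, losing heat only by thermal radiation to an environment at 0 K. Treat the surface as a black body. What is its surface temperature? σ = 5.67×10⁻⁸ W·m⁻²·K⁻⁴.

T ≈ 2580 K

Steady state: internal power = radiated power, P = εσA T⁴.
Radiating area A = 2πrL = 2.085×10⁻⁴ m².
T⁴ = P/(εσA) = 521/(1.0·5.67×10⁻⁸·2.085×10⁻⁴) = 4.408×10¹³ K⁴.
T = (4.408×10¹³)^(1/4).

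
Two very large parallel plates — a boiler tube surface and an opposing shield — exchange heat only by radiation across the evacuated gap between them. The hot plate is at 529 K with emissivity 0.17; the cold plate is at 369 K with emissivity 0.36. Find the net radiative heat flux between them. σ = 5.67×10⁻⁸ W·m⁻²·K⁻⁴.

For two infinite grey parallel plates, q = σ(T₁⁴ − T₂⁴)/(1/ε₁ + 1/ε₂ − 1).
T₁⁴ − T₂⁴ = 7.831×10¹⁰ − 1.854×10¹⁰ = 5.977×10¹⁰ K⁴.
1/ε₁ + 1/ε₂ − 1 = 5.882 + 2.778 − 1 = 7.660.
q = 5.67×10⁻⁸ × 5.977×10¹⁰ / 7.660.

q ≈ 442 W/m²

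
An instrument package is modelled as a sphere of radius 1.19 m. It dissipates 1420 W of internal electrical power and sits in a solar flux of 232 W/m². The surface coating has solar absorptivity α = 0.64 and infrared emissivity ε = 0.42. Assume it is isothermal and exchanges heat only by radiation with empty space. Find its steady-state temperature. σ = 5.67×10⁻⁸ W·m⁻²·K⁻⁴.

At steady state, absorbed solar power + internal power = radiated power.
Absorbed: α·S·A_cross = 0.64·232·4.449 = 660.6 W (cross-section πr²).
Total input = 660.6 + 1420 = 2081 W.
Radiated: εσ·A_surf·T⁴ with A_surf = 4πr² = 17.80 m².
T⁴ = 2081/(0.42·5.67×10⁻⁸·17.80) = 4.910×10⁹ K⁴.

T ≈ 265 K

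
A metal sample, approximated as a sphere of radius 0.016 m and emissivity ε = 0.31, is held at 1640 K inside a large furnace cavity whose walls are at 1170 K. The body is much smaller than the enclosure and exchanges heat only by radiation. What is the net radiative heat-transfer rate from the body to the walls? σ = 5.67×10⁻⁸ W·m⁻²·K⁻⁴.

For a small grey body in a large enclosure: P_net = εσA(T_body⁴ − T_wall⁴).
A = 4πr² = 0.003217 m²; T_body⁴ − T_wall⁴ = 7.234×10¹² − 1.874×10¹² = 5.360×10¹² K⁴.
|P_net| = 0.31·5.67×10⁻⁸·0.003217·5.360×10¹².

P_net ≈ 303 W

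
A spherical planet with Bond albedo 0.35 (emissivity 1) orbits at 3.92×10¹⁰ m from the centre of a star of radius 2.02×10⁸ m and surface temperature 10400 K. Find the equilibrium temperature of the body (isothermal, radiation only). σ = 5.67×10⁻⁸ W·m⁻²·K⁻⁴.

T ≈ 474 K

The star's surface emits σT_*⁴; at distance d the flux is S = σT_*⁴(R_*/d)².
S = 5.67×10⁻⁸·(10400)⁴·(2.02×10⁸/3.92×10¹⁰)² = 17610 W/m².
For an isothermal sphere T⁴ = (1−a)S/(4σ) = 5.048×10¹⁰ K⁴.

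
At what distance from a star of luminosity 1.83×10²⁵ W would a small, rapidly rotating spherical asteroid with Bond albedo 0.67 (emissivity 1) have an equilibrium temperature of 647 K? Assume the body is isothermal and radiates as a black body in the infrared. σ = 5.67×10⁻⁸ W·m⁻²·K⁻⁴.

d ≈ 3.48×10⁹ m

For an isothermal black-emitting sphere, (1−a)S·πr² = σ·4πr²·T⁴ ⇒ S = 4σT⁴/(1−a).
S = 4·5.67×10⁻⁸·(647)⁴/0.330 = 1.204×10⁵ W/m².
Flux falls as S = L/(4πd²), so d = √(L/(4πS)) = √(1.83×10²⁵/(4π·1.204×10⁵)).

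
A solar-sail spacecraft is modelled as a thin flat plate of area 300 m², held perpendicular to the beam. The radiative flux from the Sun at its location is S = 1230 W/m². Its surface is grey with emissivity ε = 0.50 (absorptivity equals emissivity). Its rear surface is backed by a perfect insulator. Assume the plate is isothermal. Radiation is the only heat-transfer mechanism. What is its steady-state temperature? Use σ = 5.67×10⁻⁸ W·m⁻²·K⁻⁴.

T ≈ 384 K

At equilibrium, absorbed power = emitted power.
Absorbing cross-section = A = 300.0 m²; emitting surface = A = 300.0 m² (ratio 1).
εS·A_cross = εσ·A_surf·T⁴  ⇒  T⁴ = S/(1σ)   (ε cancels).
T⁴ = 1230/(1·5.67×10⁻⁸) = 2.169×10¹⁰ K⁴.
T = (2.169×10¹⁰)^(1/4).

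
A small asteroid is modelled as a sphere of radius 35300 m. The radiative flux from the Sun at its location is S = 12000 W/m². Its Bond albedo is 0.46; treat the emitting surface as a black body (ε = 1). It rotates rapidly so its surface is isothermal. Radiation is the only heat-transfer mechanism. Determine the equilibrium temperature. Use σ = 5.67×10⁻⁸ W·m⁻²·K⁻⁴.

At equilibrium, absorbed power = emitted power.
Absorbing cross-section = πr² = 3.915×10⁹ m²; emitting surface = 4πr² = 1.566×10¹⁰ m² (ratio 4).
(1−a)S·A_cross = εσ·A_surf·T⁴  ⇒  T⁴ = (1−a)S/(4σ).
T⁴ = 0.540·12000/(4·5.67×10⁻⁸) = 2.857×10¹⁰ K⁴.
T = (2.857×10¹⁰)^(1/4).

T ≈ 411 K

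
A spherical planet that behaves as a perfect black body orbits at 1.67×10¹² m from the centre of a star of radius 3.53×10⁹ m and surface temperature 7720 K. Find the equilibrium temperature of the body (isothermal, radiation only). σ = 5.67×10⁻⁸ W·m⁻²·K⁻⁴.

T ≈ 251 K

The star's surface emits σT_*⁴; at distance d the flux is S = σT_*⁴(R_*/d)².
S = 5.67×10⁻⁸·(7720)⁴·(3.53×10⁹/1.67×10¹²)² = 899.8 W/m².
For an isothermal sphere T⁴ = (1−a)S/(4σ) = 3.968×10⁹ K⁴.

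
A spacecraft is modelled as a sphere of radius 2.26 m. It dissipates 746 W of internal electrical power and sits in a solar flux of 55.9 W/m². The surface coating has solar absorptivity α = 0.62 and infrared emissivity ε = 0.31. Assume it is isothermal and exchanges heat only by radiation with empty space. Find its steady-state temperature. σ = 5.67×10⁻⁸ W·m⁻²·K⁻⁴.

At steady state, absorbed solar power + internal power = radiated power.
Absorbed: α·S·A_cross = 0.62·55.9·16.05 = 556.1 W (cross-section πr²).
Total input = 556.1 + 746 = 1302 W.
Radiated: εσ·A_surf·T⁴ with A_surf = 4πr² = 64.18 m².
T⁴ = 1302/(0.31·5.67×10⁻⁸·64.18) = 1.154×10⁹ K⁴.

T ≈ 184 K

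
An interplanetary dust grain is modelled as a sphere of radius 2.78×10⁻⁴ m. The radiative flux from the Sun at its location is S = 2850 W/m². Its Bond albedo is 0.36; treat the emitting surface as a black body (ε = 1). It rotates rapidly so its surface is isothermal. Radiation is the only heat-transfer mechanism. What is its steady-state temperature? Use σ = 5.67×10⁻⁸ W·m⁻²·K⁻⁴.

T ≈ 299 K

At equilibrium, absorbed power = emitted power.
Absorbing cross-section = πr² = 2.428×10⁻⁷ m²; emitting surface = 4πr² = 9.712×10⁻⁷ m² (ratio 4).
(1−a)S·A_cross = εσ·A_surf·T⁴  ⇒  T⁴ = (1−a)S/(4σ).
T⁴ = 0.640·2850/(4·5.67×10⁻⁸) = 8.042×10⁹ K⁴.
T = (8.042×10⁹)^(1/4).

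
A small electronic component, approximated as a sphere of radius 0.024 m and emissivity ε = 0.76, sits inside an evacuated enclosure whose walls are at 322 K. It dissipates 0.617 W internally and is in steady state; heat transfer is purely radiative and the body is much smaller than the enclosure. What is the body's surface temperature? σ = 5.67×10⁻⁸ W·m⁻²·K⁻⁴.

T ≈ 336 K

For a small grey body in a large enclosure, net radiated power = εσA(T⁴ − T_w⁴).
Steady state: P = εσA(T⁴ − T_w⁴) with A = 4πr² = 0.007238 m².
T⁴ = P/(εσA) + T_w⁴ = 0.617/(0.76·5.67×10⁻⁸·0.007238) + (322)⁴
    = 1.978×10⁹ + 1.075×10¹⁰ = 1.273×10¹⁰ K⁴.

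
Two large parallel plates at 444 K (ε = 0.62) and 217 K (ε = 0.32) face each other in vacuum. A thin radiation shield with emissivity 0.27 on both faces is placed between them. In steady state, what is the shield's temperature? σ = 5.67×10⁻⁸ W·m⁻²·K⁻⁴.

T_s ≈ 391 K

In steady state the net flux on the hot side equals that on the cold side.
σ(T₁⁴−T_s⁴)/D₁ = σ(T_s⁴−T₂⁴)/D₂, with D₁ = 1/ε₁+1/ε_s−1 = 4.317, D₂ = 1/ε_s+1/ε₂−1 = 5.829.
Solve for T_s⁴: T_s⁴ = (D₂·T₁⁴ + D₁·T₂⁴)/(D₁+D₂) = 2.327×10¹⁰ K⁴.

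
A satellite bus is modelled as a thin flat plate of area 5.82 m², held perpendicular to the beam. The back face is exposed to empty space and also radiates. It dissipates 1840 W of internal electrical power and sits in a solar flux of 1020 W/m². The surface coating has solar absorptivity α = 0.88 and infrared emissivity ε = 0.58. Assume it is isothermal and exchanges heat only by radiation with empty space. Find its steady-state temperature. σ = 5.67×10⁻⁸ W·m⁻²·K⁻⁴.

At steady state, absorbed solar power + internal power = radiated power.
Absorbed: α·S·A_cross = 0.88·1020·5.820 = 5224 W (cross-section A).
Total input = 5224 + 1840 = 7064 W.
Radiated: εσ·A_surf·T⁴ with A_surf = 2A = 11.64 m².
T⁴ = 7064/(0.58·5.67×10⁻⁸·11.64) = 1.845×10¹⁰ K⁴.

T ≈ 369 K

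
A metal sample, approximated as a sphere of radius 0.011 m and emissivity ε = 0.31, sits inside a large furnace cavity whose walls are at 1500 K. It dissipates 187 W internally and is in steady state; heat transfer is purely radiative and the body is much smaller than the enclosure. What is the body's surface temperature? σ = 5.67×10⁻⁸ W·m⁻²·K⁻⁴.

T ≈ 1860 K

For a small grey body in a large enclosure, net radiated power = εσA(T⁴ − T_w⁴).
Steady state: P = εσA(T⁴ − T_w⁴) with A = 4πr² = 0.001521 m².
T⁴ = P/(εσA) + T_w⁴ = 187/(0.31·5.67×10⁻⁸·0.001521) + (1500)⁴
    = 6.997×10¹² + 5.062×10¹² = 1.206×10¹³ K⁴.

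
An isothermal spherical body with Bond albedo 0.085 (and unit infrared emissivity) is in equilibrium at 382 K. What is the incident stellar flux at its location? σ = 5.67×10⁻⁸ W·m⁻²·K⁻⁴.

(1−a)S·πr² = σ·4πr²·T⁴ ⇒ S = 4σT⁴/(1−a).
S = 4·5.67×10⁻⁸·2.129×10¹⁰/0.915.

S ≈ 5280 W/m²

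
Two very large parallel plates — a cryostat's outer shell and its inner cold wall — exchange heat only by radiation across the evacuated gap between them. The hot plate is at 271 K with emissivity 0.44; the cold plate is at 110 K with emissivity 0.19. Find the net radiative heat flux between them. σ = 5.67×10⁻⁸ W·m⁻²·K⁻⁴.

q ≈ 45.5 W/m²

For two infinite grey parallel plates, q = σ(T₁⁴ − T₂⁴)/(1/ε₁ + 1/ε₂ − 1).
T₁⁴ − T₂⁴ = 5.394×10⁹ − 1.464×10⁸ = 5.247×10⁹ K⁴.
1/ε₁ + 1/ε₂ − 1 = 2.273 + 5.263 − 1 = 6.536.
q = 5.67×10⁻⁸ × 5.247×10⁹ / 6.536.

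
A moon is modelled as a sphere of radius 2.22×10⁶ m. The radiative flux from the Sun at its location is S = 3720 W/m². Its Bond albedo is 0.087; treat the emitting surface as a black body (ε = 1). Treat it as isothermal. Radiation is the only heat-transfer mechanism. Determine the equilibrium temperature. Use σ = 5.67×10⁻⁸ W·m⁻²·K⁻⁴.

At equilibrium, absorbed power = emitted power.
Absorbing cross-section = πr² = 1.548×10¹³ m²; emitting surface = 4πr² = 6.193×10¹³ m² (ratio 4).
(1−a)S·A_cross = εσ·A_surf·T⁴  ⇒  T⁴ = (1−a)S/(4σ).
T⁴ = 0.913·3720/(4·5.67×10⁻⁸) = 1.498×10¹⁰ K⁴.
T = (1.498×10¹⁰)^(1/4).

T ≈ 350 K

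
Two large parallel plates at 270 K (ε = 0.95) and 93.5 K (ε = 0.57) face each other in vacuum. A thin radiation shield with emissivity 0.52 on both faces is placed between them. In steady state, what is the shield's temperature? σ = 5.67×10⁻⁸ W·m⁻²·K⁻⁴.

T_s ≈ 236 K

In steady state the net flux on the hot side equals that on the cold side.
σ(T₁⁴−T_s⁴)/D₁ = σ(T_s⁴−T₂⁴)/D₂, with D₁ = 1/ε₁+1/ε_s−1 = 1.976, D₂ = 1/ε_s+1/ε₂−1 = 2.677.
Solve for T_s⁴: T_s⁴ = (D₂·T₁⁴ + D₁·T₂⁴)/(D₁+D₂) = 3.090×10⁹ K⁴.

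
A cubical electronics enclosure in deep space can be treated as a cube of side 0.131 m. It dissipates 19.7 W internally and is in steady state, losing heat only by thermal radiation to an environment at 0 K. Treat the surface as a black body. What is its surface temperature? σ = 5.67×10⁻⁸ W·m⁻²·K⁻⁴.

Steady state: internal power = radiated power, P = εσA T⁴.
Radiating area A = 6L² = 0.1030 m².
T⁴ = P/(εσA) = 19.7/(1.0·5.67×10⁻⁸·0.1030) = 3.374×10⁹ K⁴.
T = (3.374×10⁹)^(1/4).

T ≈ 241 K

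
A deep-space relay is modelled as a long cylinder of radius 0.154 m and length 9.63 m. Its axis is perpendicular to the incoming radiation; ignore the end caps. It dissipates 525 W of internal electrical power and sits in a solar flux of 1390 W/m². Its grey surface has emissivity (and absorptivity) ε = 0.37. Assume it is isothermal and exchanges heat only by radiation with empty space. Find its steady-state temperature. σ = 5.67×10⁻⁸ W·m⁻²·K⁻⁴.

T ≈ 320 K

At steady state, absorbed solar power + internal power = radiated power.
Absorbed: α·S·A_cross = 0.37·1390·2.966 = 1525 W (cross-section 2rL).
Total input = 1525 + 525 = 2050 W.
Radiated: εσ·A_surf·T⁴ with A_surf = 2πrL = 9.318 m².
T⁴ = 2050/(0.37·5.67×10⁻⁸·9.318) = 1.049×10¹⁰ K⁴.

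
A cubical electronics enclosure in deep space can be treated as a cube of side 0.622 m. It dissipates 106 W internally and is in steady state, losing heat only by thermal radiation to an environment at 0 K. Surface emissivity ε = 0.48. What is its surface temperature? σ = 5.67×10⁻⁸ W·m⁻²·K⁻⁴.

T ≈ 202 K

Steady state: internal power = radiated power, P = εσA T⁴.
Radiating area A = 6L² = 2.321 m².
T⁴ = P/(εσA) = 106/(0.48·5.67×10⁻⁸·2.321) = 1.678×10⁹ K⁴.
T = (1.678×10⁹)^(1/4).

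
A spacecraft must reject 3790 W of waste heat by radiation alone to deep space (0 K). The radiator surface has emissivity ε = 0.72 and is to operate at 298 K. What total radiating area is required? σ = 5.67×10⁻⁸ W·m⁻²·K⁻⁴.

P = εσA T⁴ ⇒ A = P/(εσT⁴).
T⁴ = 7.886×10⁹ K⁴.
A = 3790/(0.72 × 5.67×10⁻⁸ × 7.886×10⁹).

A ≈ 11.8 m²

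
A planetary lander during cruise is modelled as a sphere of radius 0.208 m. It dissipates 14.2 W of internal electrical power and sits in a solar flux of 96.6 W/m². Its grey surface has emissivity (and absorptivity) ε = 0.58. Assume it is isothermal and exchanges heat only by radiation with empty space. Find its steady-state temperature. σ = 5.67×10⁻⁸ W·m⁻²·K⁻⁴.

T ≈ 187 K

At steady state, absorbed solar power + internal power = radiated power.
Absorbed: α·S·A_cross = 0.58·96.6·0.1359 = 7.615 W (cross-section πr²).
Total input = 7.615 + 14.2 = 21.82 W.
Radiated: εσ·A_surf·T⁴ with A_surf = 4πr² = 0.5437 m².
T⁴ = 21.82/(0.58·5.67×10⁻⁸·0.5437) = 1.220×10⁹ K⁴.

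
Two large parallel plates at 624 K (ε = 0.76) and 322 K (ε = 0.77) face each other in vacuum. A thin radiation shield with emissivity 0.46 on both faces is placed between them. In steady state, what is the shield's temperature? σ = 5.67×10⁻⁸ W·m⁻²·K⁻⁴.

T_s ≈ 533 K

In steady state the net flux on the hot side equals that on the cold side.
σ(T₁⁴−T_s⁴)/D₁ = σ(T_s⁴−T₂⁴)/D₂, with D₁ = 1/ε₁+1/ε_s−1 = 2.490, D₂ = 1/ε_s+1/ε₂−1 = 2.473.
Solve for T_s⁴: T_s⁴ = (D₂·T₁⁴ + D₁·T₂⁴)/(D₁+D₂) = 8.094×10¹⁰ K⁴.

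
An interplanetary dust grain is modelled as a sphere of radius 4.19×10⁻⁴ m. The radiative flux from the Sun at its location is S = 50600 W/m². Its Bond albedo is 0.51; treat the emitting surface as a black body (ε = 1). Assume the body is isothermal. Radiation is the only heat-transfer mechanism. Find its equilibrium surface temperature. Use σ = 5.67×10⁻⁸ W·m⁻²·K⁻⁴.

At equilibrium, absorbed power = emitted power.
Absorbing cross-section = πr² = 5.515×10⁻⁷ m²; emitting surface = 4πr² = 2.206×10⁻⁶ m² (ratio 4).
(1−a)S·A_cross = εσ·A_surf·T⁴  ⇒  T⁴ = (1−a)S/(4σ).
T⁴ = 0.490·50600/(4·5.67×10⁻⁸) = 1.093×10¹¹ K⁴.
T = (1.093×10¹¹)^(1/4).

T ≈ 575 K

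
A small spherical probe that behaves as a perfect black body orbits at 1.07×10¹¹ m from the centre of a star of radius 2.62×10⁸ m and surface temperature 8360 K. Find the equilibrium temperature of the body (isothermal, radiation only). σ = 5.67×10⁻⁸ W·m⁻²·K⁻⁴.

The star's surface emits σT_*⁴; at distance d the flux is S = σT_*⁴(R_*/d)².
S = 5.67×10⁻⁸·(8360)⁴·(2.62×10⁸/1.07×10¹¹)² = 1661 W/m².
For an isothermal sphere T⁴ = (1−a)S/(4σ) = 7.322×10⁹ K⁴.

T ≈ 293 K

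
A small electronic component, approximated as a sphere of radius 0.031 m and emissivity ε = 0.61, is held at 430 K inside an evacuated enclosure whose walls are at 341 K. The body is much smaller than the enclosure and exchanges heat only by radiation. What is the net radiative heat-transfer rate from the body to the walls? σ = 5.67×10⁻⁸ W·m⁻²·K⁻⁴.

P_net ≈ 8.63 W

For a small grey body in a large enclosure: P_net = εσA(T_body⁴ − T_wall⁴).
A = 4πr² = 0.01208 m²; T_body⁴ − T_wall⁴ = 3.419×10¹⁰ − 1.352×10¹⁰ = 2.067×10¹⁰ K⁴.
|P_net| = 0.61·5.67×10⁻⁸·0.01208·2.067×10¹⁰.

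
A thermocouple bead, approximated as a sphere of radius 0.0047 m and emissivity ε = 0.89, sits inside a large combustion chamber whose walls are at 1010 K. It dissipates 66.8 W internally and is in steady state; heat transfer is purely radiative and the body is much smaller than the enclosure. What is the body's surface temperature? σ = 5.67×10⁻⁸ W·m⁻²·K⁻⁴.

For a small grey body in a large enclosure, net radiated power = εσA(T⁴ − T_w⁴).
Steady state: P = εσA(T⁴ − T_w⁴) with A = 4πr² = 2.776×10⁻⁴ m².
T⁴ = P/(εσA) + T_w⁴ = 66.8/(0.89·5.67×10⁻⁸·2.776×10⁻⁴) + (1010)⁴
    = 4.769×10¹² + 1.041×10¹² = 5.809×10¹² K⁴.

T ≈ 1550 K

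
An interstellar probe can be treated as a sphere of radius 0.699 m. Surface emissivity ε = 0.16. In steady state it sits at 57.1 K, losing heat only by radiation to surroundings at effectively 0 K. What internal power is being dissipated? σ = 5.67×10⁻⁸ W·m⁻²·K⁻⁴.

P ≈ 0.592 W

Steady state: P = εσA T⁴.
A = 4πr² = 6.140 m²; T⁴ = (57.1)⁴ = 1.063×10⁷ K⁴.
P = 0.16 × 5.67×10⁻⁸ × 6.140 × 1.063×10⁷.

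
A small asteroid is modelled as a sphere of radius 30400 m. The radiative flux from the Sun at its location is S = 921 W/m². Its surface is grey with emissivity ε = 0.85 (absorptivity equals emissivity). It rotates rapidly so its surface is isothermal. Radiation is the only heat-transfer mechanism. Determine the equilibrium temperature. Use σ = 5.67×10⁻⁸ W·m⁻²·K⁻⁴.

T ≈ 252 K

At equilibrium, absorbed power = emitted power.
Absorbing cross-section = πr² = 2.903×10⁹ m²; emitting surface = 4πr² = 1.161×10¹⁰ m² (ratio 4).
εS·A_cross = εσ·A_surf·T⁴  ⇒  T⁴ = S/(4σ)   (ε cancels).
T⁴ = 921/(4·5.67×10⁻⁸) = 4.061×10⁹ K⁴.
T = (4.061×10⁹)^(1/4).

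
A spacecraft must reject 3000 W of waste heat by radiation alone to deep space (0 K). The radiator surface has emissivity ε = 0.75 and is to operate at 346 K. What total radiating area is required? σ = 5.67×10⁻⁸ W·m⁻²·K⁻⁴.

A ≈ 4.92 m²

P = εσA T⁴ ⇒ A = P/(εσT⁴).
T⁴ = 1.433×10¹⁰ K⁴.
A = 3000/(0.75 × 5.67×10⁻⁸ × 1.433×10¹⁰).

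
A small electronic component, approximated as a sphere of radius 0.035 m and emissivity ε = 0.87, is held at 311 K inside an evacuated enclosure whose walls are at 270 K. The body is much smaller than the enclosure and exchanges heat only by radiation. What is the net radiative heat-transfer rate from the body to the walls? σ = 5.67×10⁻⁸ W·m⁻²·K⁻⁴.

P_net ≈ 3.07 W

For a small grey body in a large enclosure: P_net = εσA(T_body⁴ − T_wall⁴).
A = 4πr² = 0.01539 m²; T_body⁴ − T_wall⁴ = 9.355×10⁹ − 5.314×10⁹ = 4.041×10⁹ K⁴.
|P_net| = 0.87·5.67×10⁻⁸·0.01539·4.041×10⁹.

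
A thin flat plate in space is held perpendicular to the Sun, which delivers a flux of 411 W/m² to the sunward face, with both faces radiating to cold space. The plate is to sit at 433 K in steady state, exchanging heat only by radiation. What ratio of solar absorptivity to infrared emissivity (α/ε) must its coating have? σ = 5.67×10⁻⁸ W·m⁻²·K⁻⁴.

Balance: αS·A = εσ·2A·T⁴ ⇒ α/ε = 2σT⁴/S.
α/ε = 2·5.67×10⁻⁸·(433)⁴/411 = 2·5.67×10⁻⁸·3.515×10¹⁰/411.

α/ε ≈ 9.70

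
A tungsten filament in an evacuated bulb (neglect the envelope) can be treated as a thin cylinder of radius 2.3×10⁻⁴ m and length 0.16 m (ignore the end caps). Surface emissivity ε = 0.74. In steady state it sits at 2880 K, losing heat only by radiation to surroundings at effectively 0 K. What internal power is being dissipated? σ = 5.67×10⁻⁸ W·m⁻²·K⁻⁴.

P ≈ 667 W

Steady state: P = εσA T⁴.
A = 2πrL = 2.312×10⁻⁴ m²; T⁴ = (2880)⁴ = 6.880×10¹³ K⁴.
P = 0.74 × 5.67×10⁻⁸ × 2.312×10⁻⁴ × 6.880×10¹³.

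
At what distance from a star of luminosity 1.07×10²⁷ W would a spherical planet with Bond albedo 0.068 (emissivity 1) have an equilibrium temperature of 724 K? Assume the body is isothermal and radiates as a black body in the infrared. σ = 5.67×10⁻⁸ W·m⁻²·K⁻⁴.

For an isothermal black-emitting sphere, (1−a)S·πr² = σ·4πr²·T⁴ ⇒ S = 4σT⁴/(1−a).
S = 4·5.67×10⁻⁸·(724)⁴/0.932 = 66860 W/m².
Flux falls as S = L/(4πd²), so d = √(L/(4πS)) = √(1.07×10²⁷/(4π·66860)).

d ≈ 3.57×10¹⁰ m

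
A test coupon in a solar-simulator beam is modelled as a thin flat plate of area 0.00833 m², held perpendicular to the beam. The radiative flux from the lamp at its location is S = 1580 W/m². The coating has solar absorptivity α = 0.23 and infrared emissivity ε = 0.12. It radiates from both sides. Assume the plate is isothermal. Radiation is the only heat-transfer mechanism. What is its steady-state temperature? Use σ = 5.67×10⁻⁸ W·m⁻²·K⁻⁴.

At equilibrium, absorbed power = emitted power.
Absorbing cross-section = A = 0.008330 m²; emitting surface = 2A = 0.01666 m² (ratio 2).
αS·A_cross = εσ·A_surf·T⁴  ⇒  T⁴ = αS/(ε·2σ).
T⁴ = 0.230·1580/(0.12·2·5.67×10⁻⁸) = 2.670×10¹⁰ K⁴.
T = (2.670×10¹⁰)^(1/4).

T ≈ 404 K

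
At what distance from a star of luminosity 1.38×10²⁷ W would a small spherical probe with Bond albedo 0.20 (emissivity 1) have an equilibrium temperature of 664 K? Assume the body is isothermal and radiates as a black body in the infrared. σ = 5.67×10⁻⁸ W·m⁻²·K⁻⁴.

For an isothermal black-emitting sphere, (1−a)S·πr² = σ·4πr²·T⁴ ⇒ S = 4σT⁴/(1−a).
S = 4·5.67×10⁻⁸·(664)⁴/0.800 = 55110 W/m².
Flux falls as S = L/(4πd²), so d = √(L/(4πS)) = √(1.38×10²⁷/(4π·55110)).

d ≈ 4.46×10¹⁰ m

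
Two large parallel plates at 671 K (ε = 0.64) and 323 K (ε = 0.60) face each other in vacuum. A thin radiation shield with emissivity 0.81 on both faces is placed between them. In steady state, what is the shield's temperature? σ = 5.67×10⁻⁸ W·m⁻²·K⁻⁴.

In steady state the net flux on the hot side equals that on the cold side.
σ(T₁⁴−T_s⁴)/D₁ = σ(T_s⁴−T₂⁴)/D₂, with D₁ = 1/ε₁+1/ε_s−1 = 1.797, D₂ = 1/ε_s+1/ε₂−1 = 1.901.
Solve for T_s⁴: T_s⁴ = (D₂·T₁⁴ + D₁·T₂⁴)/(D₁+D₂) = 1.095×10¹¹ K⁴.

T_s ≈ 575 K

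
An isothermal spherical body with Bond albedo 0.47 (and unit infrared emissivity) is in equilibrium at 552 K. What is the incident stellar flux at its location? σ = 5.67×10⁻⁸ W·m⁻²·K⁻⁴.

S ≈ 39700 W/m²

(1−a)S·πr² = σ·4πr²·T⁴ ⇒ S = 4σT⁴/(1−a).
S = 4·5.67×10⁻⁸·9.284×10¹⁰/0.530.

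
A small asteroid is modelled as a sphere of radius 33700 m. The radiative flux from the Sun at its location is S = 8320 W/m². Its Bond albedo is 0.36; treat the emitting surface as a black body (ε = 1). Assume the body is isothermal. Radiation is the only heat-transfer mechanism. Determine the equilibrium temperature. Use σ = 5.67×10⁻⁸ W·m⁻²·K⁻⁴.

T ≈ 391 K

At equilibrium, absorbed power = emitted power.
Absorbing cross-section = πr² = 3.568×10⁹ m²; emitting surface = 4πr² = 1.427×10¹⁰ m² (ratio 4).
(1−a)S·A_cross = εσ·A_surf·T⁴  ⇒  T⁴ = (1−a)S/(4σ).
T⁴ = 0.640·8320/(4·5.67×10⁻⁸) = 2.348×10¹⁰ K⁴.
T = (2.348×10¹⁰)^(1/4).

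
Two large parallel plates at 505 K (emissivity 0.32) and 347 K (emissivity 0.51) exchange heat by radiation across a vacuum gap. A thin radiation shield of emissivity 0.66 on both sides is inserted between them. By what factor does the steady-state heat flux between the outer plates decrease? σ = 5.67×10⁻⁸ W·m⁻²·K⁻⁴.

factor ≈ 1.50

Without shield: q₀ = σΔ(T⁴)/(1/ε₁+1/ε₂−1) with denominator 4.086.
With shield the two gaps are in series; the resistances add: (1/ε₁+1/ε_s−1)+(1/ε_s+1/ε₂−1) = 3.640+2.476 = 6.116.
Heat-flux ratio q₀/q = 6.116/4.086.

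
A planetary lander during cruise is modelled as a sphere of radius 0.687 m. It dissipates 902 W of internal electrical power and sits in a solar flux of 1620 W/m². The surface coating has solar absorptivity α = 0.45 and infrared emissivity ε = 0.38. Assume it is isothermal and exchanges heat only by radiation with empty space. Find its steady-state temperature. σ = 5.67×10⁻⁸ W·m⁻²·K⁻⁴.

T ≈ 353 K

At steady state, absorbed solar power + internal power = radiated power.
Absorbed: α·S·A_cross = 0.45·1620·1.483 = 1081 W (cross-section πr²).
Total input = 1081 + 902 = 1983 W.
Radiated: εσ·A_surf·T⁴ with A_surf = 4πr² = 5.931 m².
T⁴ = 1983/(0.38·5.67×10⁻⁸·5.931) = 1.552×10¹⁰ K⁴.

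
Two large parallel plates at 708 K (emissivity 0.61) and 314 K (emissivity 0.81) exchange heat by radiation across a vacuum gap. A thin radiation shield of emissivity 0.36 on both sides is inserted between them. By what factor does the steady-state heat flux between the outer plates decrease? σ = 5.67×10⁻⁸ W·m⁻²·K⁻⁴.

Without shield: q₀ = σΔ(T⁴)/(1/ε₁+1/ε₂−1) with denominator 1.874.
With shield the two gaps are in series; the resistances add: (1/ε₁+1/ε_s−1)+(1/ε_s+1/ε₂−1) = 3.417+3.012 = 6.429.
Heat-flux ratio q₀/q = 6.429/1.874.

factor ≈ 3.43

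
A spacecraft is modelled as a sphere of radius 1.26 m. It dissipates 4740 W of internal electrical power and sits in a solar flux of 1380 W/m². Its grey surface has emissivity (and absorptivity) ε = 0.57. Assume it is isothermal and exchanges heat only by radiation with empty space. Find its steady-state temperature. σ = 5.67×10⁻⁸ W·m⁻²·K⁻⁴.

At steady state, absorbed solar power + internal power = radiated power.
Absorbed: α·S·A_cross = 0.57·1380·4.988 = 3923 W (cross-section πr²).
Total input = 3923 + 4740 = 8663 W.
Radiated: εσ·A_surf·T⁴ with A_surf = 4πr² = 19.95 m².
T⁴ = 8663/(0.57·5.67×10⁻⁸·19.95) = 1.344×10¹⁰ K⁴.

T ≈ 340 K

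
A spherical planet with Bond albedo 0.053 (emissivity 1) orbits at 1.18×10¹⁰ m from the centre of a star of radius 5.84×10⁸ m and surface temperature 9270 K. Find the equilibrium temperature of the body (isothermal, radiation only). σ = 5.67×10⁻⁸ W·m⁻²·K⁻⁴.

T ≈ 1440 K

The star's surface emits σT_*⁴; at distance d the flux is S = σT_*⁴(R_*/d)².
S = 5.67×10⁻⁸·(9270)⁴·(5.84×10⁸/1.18×10¹⁰)² = 1.026×10⁶ W/m².
For an isothermal sphere T⁴ = (1−a)S/(4σ) = 4.282×10¹² K⁴.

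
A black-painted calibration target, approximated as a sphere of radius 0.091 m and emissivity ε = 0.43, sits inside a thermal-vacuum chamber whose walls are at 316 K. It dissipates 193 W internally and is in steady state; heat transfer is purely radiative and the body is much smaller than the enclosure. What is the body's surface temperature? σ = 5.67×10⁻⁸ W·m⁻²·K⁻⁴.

T ≈ 542 K

For a small grey body in a large enclosure, net radiated power = εσA(T⁴ − T_w⁴).
Steady state: P = εσA(T⁴ − T_w⁴) with A = 4πr² = 0.1041 m².
T⁴ = P/(εσA) + T_w⁴ = 193/(0.43·5.67×10⁻⁸·0.1041) + (316)⁴
    = 7.607×10¹⁰ + 9.971×10⁹ = 8.604×10¹⁰ K⁴.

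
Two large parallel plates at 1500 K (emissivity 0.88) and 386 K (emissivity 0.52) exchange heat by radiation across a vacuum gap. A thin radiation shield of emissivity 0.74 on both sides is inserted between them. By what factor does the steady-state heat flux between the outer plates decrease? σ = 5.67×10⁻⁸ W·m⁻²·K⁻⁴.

factor ≈ 1.83

Without shield: q₀ = σΔ(T⁴)/(1/ε₁+1/ε₂−1) with denominator 2.059.
With shield the two gaps are in series; the resistances add: (1/ε₁+1/ε_s−1)+(1/ε_s+1/ε₂−1) = 1.488+2.274 = 3.762.
Heat-flux ratio q₀/q = 3.762/2.059.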